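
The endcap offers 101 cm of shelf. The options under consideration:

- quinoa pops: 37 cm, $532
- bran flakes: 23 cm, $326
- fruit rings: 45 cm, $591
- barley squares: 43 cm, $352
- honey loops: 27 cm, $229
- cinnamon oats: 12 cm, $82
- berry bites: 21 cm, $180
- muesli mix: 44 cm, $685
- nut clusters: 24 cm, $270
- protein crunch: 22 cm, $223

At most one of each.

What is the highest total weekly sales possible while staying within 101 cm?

Taking the top-ratio products first gives quinoa pops + cinnamon oats + muesli mix for 1299 (93 cm).
Dropping quinoa pops frees 37 cm; slotting in fruit rings (45 cm) lifts the total to 1358 at 101 cm.

1358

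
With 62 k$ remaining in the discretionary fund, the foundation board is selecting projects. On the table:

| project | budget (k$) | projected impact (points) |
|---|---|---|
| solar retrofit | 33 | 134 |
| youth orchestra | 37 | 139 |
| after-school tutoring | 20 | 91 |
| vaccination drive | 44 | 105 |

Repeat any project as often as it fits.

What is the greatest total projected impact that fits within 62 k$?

3×after-school tutoring uses 60 of the 62 k$ and totals 273.
That's the maximum — no swap from here does better than 273.

273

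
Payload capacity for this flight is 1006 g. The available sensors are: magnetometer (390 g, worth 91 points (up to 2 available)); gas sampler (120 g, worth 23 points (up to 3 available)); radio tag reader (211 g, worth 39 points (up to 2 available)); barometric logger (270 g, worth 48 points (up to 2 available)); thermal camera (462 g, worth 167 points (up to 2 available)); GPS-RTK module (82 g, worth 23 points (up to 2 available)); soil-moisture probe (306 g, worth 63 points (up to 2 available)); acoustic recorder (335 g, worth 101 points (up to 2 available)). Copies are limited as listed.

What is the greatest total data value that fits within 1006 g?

Density check — thermal camera 0.36, acoustic recorder 0.30, GPS-RTK module 0.28 are the best per g.
Best packing: 2×thermal camera + GPS-RTK module — 1006 g, 357 total.
No other feasible combination exceeds 357.

357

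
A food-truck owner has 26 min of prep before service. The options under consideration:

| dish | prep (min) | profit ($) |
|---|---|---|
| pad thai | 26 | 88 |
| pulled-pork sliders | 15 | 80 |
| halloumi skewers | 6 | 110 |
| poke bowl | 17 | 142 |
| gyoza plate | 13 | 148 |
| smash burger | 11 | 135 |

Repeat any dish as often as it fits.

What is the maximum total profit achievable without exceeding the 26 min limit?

Ranking by ratio (profit/min): halloumi skewers 18.33, smash burger 12.27, gyoza plate 11.38, poke bowl 8.35.
The ratio ordering already packs tightly: 4×halloumi skewers, 24 min, 440.
Nothing else within 26 min beats 440.

440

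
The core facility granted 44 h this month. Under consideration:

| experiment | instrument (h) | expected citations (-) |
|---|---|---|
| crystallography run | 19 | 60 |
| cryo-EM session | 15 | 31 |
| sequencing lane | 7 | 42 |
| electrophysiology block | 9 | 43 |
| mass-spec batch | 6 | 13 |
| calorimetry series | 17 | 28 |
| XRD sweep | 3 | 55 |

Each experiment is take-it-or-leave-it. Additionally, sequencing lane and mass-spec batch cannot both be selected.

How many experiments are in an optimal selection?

The maximum expected citations within 44 h is 200.
For example crystallography run + sequencing lane + electrophysiology block + XRD sweep achieves it, using 38 h.
All optima have 4 experiments.

4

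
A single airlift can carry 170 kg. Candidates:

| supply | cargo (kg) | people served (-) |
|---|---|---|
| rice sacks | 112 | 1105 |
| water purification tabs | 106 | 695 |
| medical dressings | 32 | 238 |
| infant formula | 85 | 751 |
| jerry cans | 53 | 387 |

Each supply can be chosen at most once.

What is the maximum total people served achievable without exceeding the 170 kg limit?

1492

Greedy by ratio would take rice sacks + medical dressings: 144 kg used, total 1343.
Dropping medical dressings frees 32 kg; slotting in jerry cans (53 kg) lifts the total to 1492 at 165 kg.
The closest alternative, medical dressings + infant formula + jerry cans, reaches only 1376.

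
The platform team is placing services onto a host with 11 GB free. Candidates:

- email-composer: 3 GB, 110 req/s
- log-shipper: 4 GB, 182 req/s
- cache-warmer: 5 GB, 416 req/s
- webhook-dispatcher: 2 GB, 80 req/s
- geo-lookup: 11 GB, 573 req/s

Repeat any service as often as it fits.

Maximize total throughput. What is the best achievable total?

2×cache-warmer uses 10 of the 11 GB and totals 832.
That's the maximum — no swap from here does better than 832.

832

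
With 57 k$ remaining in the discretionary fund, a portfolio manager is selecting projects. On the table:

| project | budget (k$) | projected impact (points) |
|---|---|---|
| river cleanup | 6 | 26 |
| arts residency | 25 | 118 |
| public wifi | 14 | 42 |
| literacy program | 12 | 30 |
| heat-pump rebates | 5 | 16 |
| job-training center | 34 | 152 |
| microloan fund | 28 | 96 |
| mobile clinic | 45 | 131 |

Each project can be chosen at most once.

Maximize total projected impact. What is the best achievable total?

Density check — arts residency 4.72, job-training center 4.47, river cleanup 4.33, microloan fund 3.43 are the best per k$.
Taking the top-ratio projects first gives river cleanup + arts residency + public wifi + heat-pump rebates for 202 (50 k$).
Replace arts residency and public wifi with literacy program + job-training center: the trade gains 22 net, giving 224 at 57 k$.
No other feasible combination exceeds 224.

224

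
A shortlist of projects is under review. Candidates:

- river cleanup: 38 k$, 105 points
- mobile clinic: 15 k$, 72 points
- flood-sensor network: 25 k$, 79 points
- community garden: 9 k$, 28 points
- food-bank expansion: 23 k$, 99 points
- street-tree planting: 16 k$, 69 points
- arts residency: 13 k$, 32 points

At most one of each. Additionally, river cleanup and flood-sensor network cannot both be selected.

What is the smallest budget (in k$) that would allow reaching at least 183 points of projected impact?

47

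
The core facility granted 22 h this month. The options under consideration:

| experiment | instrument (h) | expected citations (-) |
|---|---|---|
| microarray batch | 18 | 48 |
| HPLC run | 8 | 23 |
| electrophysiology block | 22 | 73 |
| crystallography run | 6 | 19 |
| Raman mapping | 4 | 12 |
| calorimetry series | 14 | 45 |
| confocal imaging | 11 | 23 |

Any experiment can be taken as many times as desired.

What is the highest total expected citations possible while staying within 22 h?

73

Taking electrophysiology block: 22 h used, 73 in expected citations.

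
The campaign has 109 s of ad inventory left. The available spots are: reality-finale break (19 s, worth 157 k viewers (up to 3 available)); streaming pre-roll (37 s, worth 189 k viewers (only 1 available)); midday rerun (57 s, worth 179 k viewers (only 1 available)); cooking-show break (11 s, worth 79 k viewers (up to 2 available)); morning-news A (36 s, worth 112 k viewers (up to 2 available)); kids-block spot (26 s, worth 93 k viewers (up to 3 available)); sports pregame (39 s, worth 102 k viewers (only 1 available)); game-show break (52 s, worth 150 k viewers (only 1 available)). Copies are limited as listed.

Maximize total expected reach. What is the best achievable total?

739

Filling by ratio: 3×reality-finale break + 2×cooking-show break + kids-block spot for 722, with 4 s left unused.
Dropping cooking-show break and kids-block spot frees 37 s; slotting in streaming pre-roll (37 s) lifts the total to 739 at 105 s.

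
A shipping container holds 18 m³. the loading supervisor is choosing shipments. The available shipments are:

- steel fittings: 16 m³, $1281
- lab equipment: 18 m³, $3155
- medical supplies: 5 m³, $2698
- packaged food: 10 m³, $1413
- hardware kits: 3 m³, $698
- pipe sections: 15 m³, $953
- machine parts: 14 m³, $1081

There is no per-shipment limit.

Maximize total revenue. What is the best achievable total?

Density check — medical supplies 539.60, hardware kits 232.67, lab equipment 175.28 are the best per m³.
Best packing: 3×medical supplies + hardware kits — 18 m³, 8792 total.

8792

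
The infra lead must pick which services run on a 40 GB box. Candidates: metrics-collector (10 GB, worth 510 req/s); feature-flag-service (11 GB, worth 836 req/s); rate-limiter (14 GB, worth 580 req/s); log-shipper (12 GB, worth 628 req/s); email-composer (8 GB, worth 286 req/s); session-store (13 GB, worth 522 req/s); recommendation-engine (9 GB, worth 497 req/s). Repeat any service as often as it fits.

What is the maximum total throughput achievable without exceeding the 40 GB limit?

Ranking by ratio (throughput/GB): feature-flag-service 76.00, recommendation-engine 55.22, log-shipper 52.33, metrics-collector 51.00.
Taking the top-ratio services first gives 3×feature-flag-service for 2508 (33 GB).
Dropping feature-flag-service frees 11 GB; slotting in 2×recommendation-engine (18 GB) lifts the total to 2666 at 40 GB.
Nothing else within 40 GB beats 2666.

2666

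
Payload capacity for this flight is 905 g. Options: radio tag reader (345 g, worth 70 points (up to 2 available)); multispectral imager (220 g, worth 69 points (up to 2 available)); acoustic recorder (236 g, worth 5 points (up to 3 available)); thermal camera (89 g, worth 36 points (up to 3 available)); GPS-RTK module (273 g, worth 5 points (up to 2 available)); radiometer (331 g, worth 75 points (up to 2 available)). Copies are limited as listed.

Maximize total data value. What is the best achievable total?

Ranking by ratio (data value/g): thermal camera 0.40, multispectral imager 0.31, radiometer 0.23, radio tag reader 0.20.
Greedy by ratio would take 2×multispectral imager + 3×thermal camera: 707 g used, total 246.
Dropping multispectral imager frees 220 g; slotting in radiometer (331 g) lifts the total to 252 at 818 g.
The spare 87 g is too small for any remaining sensor, and no exchange beats 252.

252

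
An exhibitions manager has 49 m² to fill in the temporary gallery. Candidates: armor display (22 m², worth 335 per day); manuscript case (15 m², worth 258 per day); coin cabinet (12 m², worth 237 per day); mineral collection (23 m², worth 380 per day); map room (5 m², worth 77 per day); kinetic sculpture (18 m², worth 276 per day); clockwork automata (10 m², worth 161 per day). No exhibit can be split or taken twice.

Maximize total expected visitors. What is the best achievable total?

A density-first pass picks manuscript case + coin cabinet + map room + clockwork automata — 733 at 42 m².
The 15 m² tied up in map room and clockwork automata is better spent on armor display — total rises to 830 (49 m²).
Nothing else within 49 m² beats 830.

830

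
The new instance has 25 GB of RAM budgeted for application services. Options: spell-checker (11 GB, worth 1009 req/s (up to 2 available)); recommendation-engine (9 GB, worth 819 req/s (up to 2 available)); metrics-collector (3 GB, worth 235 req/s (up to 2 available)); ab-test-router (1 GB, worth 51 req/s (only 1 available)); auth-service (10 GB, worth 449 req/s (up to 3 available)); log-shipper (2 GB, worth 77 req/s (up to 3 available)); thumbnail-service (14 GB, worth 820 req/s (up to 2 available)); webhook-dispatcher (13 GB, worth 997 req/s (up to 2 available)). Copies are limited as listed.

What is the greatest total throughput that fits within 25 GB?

By throughput per GB: spell-checker 91.73, recommendation-engine 91.00, metrics-collector 78.33, webhook-dispatcher 76.69 lead.
The ratio ordering already packs tightly: 2×spell-checker + metrics-collector, 25 GB, 2253.

2253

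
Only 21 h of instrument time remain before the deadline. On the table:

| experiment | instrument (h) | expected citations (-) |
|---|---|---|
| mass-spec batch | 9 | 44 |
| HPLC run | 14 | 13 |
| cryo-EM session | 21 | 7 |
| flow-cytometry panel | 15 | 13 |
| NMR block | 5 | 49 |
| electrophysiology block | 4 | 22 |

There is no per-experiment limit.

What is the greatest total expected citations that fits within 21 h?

196

Best packing: 4×NMR block — 20 h, 196 total.
Nothing else within 21 h beats 196.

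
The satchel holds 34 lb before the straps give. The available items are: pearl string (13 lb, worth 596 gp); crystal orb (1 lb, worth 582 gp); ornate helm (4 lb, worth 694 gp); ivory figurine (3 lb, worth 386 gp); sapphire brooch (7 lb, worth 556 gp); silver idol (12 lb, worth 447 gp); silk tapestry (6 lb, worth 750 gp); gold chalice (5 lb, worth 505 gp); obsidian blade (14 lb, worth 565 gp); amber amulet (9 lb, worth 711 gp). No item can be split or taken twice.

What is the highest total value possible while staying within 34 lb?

Taking the top-ratio items first gives crystal orb + ornate helm + ivory figurine + sapphire brooch + silk tapestry + gold chalice for 3473 (26 lb).
Replace ivory figurine with amber amulet: the trade gains 325 net, giving 3798 at 32 lb.
That's the maximum — no swap from here does better than 3798.

3798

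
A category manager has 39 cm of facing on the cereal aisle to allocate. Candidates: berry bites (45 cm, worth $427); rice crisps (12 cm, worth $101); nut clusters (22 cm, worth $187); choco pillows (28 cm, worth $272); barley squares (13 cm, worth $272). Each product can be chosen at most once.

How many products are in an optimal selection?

Best achievable weekly sales is 459.
nut clusters + barley squares hits 459 at 35 cm.
Every optimal selection uses 2 products.

2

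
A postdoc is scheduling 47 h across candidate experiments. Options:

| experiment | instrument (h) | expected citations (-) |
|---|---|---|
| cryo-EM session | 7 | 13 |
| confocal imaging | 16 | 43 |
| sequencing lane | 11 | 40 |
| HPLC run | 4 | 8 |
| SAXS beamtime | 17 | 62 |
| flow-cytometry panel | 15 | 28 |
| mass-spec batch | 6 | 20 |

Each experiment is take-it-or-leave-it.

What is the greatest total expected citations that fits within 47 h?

145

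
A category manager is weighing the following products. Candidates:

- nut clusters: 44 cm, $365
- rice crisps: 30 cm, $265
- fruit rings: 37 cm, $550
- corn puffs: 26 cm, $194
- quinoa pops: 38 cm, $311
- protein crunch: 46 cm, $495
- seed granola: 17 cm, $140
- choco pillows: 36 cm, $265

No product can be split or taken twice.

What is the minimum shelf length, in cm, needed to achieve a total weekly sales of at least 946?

83

Minimise cm subject to total weekly sales ≥ 946.
Taking fruit rings + protein crunch gives 1045 (≥ 946) for 83 cm.
No combination under 83 cm hits 946.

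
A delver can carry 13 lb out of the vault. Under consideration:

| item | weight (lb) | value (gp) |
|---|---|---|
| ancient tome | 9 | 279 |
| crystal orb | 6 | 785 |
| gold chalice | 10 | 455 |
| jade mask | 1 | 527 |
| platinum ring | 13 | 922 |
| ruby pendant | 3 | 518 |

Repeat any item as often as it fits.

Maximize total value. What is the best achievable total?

Taking 13×jade mask: 13 lb used, 6851 in value.
Every other selection either busts 13 lb or fails to beat 6851.

6851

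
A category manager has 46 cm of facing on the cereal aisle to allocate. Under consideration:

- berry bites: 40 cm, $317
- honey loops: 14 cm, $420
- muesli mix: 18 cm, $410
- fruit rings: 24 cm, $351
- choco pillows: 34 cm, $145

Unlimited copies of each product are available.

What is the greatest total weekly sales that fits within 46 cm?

Ranking by ratio (weekly sales/cm): honey loops 30.00, muesli mix 22.78, fruit rings 14.62.
3×honey loops uses 42 of the 46 cm and totals 1260.
No other feasible combination exceeds 1260.

1260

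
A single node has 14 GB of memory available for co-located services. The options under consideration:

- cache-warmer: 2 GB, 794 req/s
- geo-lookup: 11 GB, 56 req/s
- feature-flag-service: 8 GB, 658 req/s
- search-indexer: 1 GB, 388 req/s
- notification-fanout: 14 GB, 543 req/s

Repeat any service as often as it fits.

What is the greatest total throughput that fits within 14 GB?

5558

Ranking by ratio (throughput/GB): cache-warmer 397.00, search-indexer 388.00, feature-flag-service 82.25, notification-fanout 38.79.
Best packing: 7×cache-warmer — 14 GB, 5558 total.
That's the maximum — no swap from here does better than 5558.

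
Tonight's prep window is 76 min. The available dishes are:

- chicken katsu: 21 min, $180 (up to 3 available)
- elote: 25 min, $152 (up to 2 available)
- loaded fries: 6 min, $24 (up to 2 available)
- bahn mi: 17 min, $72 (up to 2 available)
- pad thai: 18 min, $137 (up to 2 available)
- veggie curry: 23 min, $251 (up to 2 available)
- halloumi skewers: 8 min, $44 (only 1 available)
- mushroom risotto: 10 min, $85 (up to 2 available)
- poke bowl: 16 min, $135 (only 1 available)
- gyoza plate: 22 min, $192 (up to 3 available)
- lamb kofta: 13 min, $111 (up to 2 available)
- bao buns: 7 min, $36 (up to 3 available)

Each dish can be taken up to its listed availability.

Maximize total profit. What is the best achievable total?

Greedy by ratio would take 2×veggie curry + halloumi skewers + gyoza plate: 76 min used, total 738.
Dropping halloumi skewers and gyoza plate frees 30 min; slotting in poke bowl + lamb kofta (29 min) lifts the total to 748 at 75 min.
That's the maximum — no swap from here does better than 748.

748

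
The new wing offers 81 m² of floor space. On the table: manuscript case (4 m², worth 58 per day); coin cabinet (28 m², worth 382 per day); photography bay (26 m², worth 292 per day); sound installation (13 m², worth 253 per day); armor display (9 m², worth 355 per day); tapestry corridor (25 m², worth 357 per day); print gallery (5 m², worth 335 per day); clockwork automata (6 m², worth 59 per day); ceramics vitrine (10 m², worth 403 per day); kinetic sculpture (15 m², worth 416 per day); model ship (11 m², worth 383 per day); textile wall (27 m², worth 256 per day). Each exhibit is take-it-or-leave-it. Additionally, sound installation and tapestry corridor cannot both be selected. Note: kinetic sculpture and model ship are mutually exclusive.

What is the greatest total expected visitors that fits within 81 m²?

2169

Best packing: manuscript case + coin cabinet + sound installation + armor display + print gallery + ceramics vitrine + model ship — 80 m², 2169 total.
Next best is coin cabinet + sound installation + armor display + print gallery + ceramics vitrine + kinetic sculpture at 2144 (80 m²) — short by 25.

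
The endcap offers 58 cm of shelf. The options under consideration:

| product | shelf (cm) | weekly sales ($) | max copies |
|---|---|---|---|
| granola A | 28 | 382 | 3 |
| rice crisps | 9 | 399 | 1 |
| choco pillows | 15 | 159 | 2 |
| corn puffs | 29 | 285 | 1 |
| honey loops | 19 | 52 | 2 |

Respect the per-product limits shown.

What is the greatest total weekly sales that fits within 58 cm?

940

Ranking by ratio (weekly sales/cm): rice crisps 44.33, granola A 13.64, choco pillows 10.60.
Taking granola A + rice crisps + choco pillows: 52 cm used, 940 in weekly sales.
No other feasible combination exceeds 940.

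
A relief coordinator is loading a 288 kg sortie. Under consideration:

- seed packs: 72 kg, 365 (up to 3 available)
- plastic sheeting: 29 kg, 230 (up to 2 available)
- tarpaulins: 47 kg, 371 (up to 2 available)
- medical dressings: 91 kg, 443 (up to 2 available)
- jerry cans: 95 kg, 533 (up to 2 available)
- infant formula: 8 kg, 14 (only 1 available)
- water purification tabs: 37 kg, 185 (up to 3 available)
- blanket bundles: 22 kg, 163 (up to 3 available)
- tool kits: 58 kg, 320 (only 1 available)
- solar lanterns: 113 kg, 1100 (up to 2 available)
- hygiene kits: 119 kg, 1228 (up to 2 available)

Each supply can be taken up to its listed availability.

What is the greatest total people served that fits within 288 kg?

By people served per kg: hygiene kits 10.32, solar lanterns 9.73, plastic sheeting 7.93 lead.
The ratio heuristic lands on plastic sheeting + infant formula + 2×hygiene kits (2700) but leaves 13 kg idle.
Replace plastic sheeting and infant formula with tarpaulins: the trade gains 127 net, giving 2827 at 285 kg.

2827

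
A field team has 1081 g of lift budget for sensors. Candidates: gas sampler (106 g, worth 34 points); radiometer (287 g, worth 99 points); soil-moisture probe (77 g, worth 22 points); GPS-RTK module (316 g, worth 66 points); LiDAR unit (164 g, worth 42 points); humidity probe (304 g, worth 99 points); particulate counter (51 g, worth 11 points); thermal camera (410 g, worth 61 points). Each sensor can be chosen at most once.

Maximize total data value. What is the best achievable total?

309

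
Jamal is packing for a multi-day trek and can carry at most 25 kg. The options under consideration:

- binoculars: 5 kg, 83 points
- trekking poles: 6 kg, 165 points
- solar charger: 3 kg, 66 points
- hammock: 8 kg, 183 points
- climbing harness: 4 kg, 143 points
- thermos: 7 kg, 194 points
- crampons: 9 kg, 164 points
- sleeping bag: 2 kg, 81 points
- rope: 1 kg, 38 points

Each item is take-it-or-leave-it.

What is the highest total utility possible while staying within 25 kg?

705

Greedy by ratio would take trekking poles + solar charger + climbing harness + thermos + sleeping bag + rope: 23 kg used, total 687.
Replace trekking poles with hammock: the trade gains 18 net, giving 705 at 25 kg.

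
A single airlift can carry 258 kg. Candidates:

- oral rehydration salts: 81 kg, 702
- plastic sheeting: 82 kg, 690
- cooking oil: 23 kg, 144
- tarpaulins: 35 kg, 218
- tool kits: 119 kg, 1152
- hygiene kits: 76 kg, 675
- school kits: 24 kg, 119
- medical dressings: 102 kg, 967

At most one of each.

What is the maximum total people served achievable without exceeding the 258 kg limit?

2337

Greedy by ratio would take cooking oil + tool kits + medical dressings: 244 kg used, total 2263.
Replace cooking oil with tarpaulins: the trade gains 74 net, giving 2337 at 256 kg.
The closest alternative, cooking oil + tool kits + medical dressings, reaches only 2263.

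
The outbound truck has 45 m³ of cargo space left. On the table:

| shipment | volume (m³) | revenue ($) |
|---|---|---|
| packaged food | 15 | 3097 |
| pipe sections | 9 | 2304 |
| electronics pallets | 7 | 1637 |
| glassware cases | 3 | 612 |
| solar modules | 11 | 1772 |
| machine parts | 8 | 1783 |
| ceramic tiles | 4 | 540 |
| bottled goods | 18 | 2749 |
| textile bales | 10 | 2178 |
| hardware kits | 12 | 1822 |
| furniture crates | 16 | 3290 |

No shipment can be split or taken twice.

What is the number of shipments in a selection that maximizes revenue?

Best achievable revenue is 10021.
For example pipe sections + electronics pallets + glassware cases + textile bales + furniture crates achieves it, using 45 m³.
Every optimal selection uses 5 shipments.

5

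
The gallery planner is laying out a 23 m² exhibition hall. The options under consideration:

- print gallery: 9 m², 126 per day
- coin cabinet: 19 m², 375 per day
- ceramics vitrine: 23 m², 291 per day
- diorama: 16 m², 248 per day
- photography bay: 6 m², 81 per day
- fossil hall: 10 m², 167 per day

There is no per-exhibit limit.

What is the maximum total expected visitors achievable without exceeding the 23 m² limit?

Best packing: coin cabinet — 19 m², 375 total.

375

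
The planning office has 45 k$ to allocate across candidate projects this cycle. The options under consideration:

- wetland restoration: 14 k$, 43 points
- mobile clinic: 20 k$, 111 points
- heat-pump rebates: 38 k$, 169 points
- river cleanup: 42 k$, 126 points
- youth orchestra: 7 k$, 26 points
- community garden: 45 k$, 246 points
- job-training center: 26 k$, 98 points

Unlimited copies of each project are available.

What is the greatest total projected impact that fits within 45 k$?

Filling by ratio: 2×mobile clinic for 222, with 5 k$ left unused.
The 40 k$ tied up in 2×mobile clinic is better spent on community garden — total rises to 246 (45 k$).
Nothing else within 45 k$ beats 246.

246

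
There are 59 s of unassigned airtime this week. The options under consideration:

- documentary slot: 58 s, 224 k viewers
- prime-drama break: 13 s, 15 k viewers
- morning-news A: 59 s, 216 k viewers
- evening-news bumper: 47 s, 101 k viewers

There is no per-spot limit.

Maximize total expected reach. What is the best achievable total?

Ranking by ratio (expected reach/s): documentary slot 3.86, morning-news A 3.66, evening-news bumper 2.15, prime-drama break 1.15.
The ratio ordering already packs tightly: documentary slot, 58 s, 224.
The spare 1 s is too small for any remaining spot, and no exchange beats 224.

224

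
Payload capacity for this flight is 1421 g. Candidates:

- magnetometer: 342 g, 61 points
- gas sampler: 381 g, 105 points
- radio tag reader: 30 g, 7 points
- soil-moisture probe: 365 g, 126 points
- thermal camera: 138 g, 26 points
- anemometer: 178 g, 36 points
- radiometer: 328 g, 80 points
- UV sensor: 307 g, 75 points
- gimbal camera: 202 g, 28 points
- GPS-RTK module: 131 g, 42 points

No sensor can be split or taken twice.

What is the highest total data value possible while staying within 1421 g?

396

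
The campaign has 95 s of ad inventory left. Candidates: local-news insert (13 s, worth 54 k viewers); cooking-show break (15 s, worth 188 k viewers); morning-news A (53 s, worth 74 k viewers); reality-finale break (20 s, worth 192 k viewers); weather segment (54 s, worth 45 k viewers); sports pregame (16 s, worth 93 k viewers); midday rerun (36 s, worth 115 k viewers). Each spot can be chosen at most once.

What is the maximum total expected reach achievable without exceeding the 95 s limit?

588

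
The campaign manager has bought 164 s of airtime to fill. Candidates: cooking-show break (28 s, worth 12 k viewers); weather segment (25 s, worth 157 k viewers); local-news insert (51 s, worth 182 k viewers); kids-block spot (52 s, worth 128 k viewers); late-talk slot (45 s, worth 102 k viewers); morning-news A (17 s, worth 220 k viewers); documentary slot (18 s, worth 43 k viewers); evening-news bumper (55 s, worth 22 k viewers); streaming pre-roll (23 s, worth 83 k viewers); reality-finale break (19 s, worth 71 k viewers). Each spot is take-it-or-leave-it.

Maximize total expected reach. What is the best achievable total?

By expected reach per s: morning-news A 12.94, weather segment 6.28, reality-finale break 3.74 lead.
Taking the top-ratio spots first gives weather segment + local-news insert + morning-news A + documentary slot + streaming pre-roll + reality-finale break for 756 (153 s).
Replace documentary slot and streaming pre-roll with kids-block spot: the trade gains 2 net, giving 758 at 164 s.
Every other selection either busts 164 s or fails to beat 758.

758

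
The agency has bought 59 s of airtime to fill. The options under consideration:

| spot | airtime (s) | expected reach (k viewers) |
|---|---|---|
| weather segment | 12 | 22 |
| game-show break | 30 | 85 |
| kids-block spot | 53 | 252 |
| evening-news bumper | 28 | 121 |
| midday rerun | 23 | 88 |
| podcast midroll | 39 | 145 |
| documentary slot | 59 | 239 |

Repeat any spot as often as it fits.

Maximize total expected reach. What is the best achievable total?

252

Kids-block spot uses 53 of the 59 s and totals 252.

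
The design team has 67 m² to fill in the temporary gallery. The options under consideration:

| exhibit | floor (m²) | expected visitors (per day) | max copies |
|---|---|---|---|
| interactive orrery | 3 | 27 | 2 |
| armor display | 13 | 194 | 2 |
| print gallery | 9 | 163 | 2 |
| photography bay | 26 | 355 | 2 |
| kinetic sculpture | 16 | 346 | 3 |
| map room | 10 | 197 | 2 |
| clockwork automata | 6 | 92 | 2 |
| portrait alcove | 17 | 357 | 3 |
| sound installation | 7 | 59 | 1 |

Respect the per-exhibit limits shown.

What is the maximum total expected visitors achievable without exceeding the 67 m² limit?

The ratio heuristic lands on 3×kinetic sculpture + portrait alcove (1395) but leaves 2 m² idle.
The 32 m² tied up in 2×kinetic sculpture is better spent on 2×portrait alcove — total rises to 1417 (67 m²).

1417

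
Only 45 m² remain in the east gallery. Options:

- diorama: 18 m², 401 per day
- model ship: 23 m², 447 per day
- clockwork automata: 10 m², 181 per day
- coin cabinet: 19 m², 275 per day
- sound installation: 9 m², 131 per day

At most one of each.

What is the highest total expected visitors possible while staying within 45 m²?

Taking diorama + model ship: 41 m² used, 848 in expected visitors.
That's the maximum — no swap from here does better than 848.

848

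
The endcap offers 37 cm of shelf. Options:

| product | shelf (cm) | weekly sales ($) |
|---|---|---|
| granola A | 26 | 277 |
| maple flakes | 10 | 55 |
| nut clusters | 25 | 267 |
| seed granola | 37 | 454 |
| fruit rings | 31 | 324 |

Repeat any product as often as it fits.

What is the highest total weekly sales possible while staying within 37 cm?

454

Taking seed granola: 37 cm used, 454 in weekly sales.
Nothing else within 37 cm beats 454.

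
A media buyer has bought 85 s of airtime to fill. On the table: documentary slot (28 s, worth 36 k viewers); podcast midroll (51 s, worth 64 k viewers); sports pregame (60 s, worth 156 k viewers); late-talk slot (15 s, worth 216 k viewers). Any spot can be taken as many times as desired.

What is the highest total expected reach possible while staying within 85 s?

The ratio ordering already packs tightly: 5×late-talk slot, 75 s, 1080.
Nothing else within 85 s beats 1080.

1080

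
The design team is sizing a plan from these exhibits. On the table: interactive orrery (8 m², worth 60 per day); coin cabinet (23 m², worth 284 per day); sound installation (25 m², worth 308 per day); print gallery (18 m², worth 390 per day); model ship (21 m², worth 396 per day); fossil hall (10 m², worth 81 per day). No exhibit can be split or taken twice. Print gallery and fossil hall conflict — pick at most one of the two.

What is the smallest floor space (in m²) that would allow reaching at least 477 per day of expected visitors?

Need the lightest bundle worth ≥ 477.
model ship + fossil hall: 477 expected visitors at 31 m².
Below 31 m² the best achievable stays under 477.

31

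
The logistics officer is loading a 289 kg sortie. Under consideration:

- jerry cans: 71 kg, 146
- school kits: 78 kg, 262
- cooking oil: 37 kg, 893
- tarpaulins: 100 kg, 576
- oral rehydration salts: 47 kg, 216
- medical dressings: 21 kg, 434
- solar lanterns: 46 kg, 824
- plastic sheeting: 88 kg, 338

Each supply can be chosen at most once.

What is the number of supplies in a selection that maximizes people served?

Optimal total is 2989.
For example school kits + cooking oil + tarpaulins + medical dressings + solar lanterns achieves it, using 282 kg.
Every optimal selection uses 5 supplies.

5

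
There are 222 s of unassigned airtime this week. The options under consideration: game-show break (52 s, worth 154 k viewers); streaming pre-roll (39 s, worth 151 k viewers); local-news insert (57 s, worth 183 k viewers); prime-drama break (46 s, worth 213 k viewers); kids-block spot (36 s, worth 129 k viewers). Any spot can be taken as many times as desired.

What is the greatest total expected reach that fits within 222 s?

981

Density check — prime-drama break 4.63, streaming pre-roll 3.87, kids-block spot 3.58 are the best per s.
Best packing: 4×prime-drama break + kids-block spot — 220 s, 981 total.
Nothing else within 222 s beats 981.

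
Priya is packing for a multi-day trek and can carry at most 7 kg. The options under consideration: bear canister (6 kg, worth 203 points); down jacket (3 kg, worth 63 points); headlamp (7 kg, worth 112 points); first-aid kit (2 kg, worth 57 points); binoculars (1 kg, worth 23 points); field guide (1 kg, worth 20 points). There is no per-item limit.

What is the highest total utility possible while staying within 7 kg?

Density check — bear canister 33.83, first-aid kit 28.50, binoculars 23.00, down jacket 21.00 are the best per kg.
Bear canister + binoculars uses 7 of the 7 kg and totals 226.
Nothing else within 7 kg beats 226.

226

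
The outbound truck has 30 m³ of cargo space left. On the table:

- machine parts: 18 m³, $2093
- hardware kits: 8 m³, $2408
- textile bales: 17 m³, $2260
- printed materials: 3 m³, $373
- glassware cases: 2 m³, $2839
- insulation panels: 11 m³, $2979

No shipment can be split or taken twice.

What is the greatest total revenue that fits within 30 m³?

8599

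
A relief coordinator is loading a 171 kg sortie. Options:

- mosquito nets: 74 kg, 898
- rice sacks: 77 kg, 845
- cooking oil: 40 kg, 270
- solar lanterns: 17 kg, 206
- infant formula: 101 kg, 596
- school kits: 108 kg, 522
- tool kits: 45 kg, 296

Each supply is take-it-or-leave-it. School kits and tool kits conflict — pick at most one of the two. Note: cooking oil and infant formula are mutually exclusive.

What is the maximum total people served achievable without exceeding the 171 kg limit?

1949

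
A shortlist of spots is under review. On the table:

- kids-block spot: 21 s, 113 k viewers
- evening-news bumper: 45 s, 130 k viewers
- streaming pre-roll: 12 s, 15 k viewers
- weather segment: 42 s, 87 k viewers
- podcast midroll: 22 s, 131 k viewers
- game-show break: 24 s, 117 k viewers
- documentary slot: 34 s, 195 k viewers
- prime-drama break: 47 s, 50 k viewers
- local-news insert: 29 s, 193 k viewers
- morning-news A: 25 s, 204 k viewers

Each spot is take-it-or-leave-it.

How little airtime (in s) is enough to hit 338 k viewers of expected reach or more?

Minimise s subject to total expected reach ≥ 338.
Taking local-news insert + morning-news A gives 397 (≥ 338) for 54 s.
Any bundle with less than 54 s falls short of 338.

54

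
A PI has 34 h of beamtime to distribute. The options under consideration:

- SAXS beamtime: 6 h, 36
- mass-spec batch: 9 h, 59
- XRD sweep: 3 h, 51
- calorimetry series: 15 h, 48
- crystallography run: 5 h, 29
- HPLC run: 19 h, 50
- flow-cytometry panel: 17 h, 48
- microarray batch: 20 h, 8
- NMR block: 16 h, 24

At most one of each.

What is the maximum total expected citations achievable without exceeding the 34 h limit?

194

Taking the top-ratio experiments first gives SAXS beamtime + mass-spec batch + XRD sweep + crystallography run for 175 (23 h).
Replace crystallography run with calorimetry series: the trade gains 19 net, giving 194 at 33 h.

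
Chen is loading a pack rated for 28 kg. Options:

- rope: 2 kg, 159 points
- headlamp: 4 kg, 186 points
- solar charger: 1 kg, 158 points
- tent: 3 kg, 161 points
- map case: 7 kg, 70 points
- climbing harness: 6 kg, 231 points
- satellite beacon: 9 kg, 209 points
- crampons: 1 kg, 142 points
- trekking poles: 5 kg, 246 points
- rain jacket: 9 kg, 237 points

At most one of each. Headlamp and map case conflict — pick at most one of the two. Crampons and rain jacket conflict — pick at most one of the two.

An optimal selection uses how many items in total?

The maximum utility within 28 kg is 1331.
For example rope + headlamp + solar charger + climbing harness + satellite beacon + crampons + trekking poles achieves it, using 28 kg.
Any selection reaching 1331 contains exactly 7 items.

7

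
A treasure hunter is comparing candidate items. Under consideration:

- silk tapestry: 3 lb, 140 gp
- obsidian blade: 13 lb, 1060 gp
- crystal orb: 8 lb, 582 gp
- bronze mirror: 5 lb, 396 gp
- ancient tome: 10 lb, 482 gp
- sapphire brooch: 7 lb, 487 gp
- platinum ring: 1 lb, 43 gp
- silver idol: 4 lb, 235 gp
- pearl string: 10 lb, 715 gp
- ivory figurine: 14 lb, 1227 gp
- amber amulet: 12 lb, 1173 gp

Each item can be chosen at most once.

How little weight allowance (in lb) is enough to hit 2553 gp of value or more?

Need the lightest bundle worth ≥ 2553.
Taking obsidian blade + bronze mirror + amber amulet gives 2629 (≥ 2553) for 30 lb.
Any bundle with less than 30 lb falls short of 2553.

30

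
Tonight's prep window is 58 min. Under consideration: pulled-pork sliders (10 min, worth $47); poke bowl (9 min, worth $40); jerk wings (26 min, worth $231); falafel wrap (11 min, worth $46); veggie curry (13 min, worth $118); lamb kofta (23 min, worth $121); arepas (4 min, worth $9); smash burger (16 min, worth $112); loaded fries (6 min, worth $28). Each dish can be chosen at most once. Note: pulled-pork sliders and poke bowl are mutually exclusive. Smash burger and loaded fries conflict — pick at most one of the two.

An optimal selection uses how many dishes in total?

3

Best achievable profit is 461.
For example jerk wings + veggie curry + smash burger achieves it, using 55 min.
Every optimal selection uses 3 dishes.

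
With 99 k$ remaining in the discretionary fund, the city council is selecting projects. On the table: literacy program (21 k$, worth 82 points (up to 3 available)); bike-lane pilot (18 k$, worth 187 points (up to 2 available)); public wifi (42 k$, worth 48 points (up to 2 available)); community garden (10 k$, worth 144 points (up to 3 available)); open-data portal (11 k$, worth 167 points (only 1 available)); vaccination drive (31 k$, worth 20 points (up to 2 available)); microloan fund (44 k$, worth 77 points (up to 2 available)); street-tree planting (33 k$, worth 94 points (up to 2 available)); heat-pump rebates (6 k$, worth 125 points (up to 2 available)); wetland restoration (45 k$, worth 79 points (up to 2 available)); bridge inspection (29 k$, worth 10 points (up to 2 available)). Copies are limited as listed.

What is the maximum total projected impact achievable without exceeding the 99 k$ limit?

1223

Taking 2×bike-lane pilot + 3×community garden + open-data portal + 2×heat-pump rebates: 89 k$ used, 1223 in projected impact.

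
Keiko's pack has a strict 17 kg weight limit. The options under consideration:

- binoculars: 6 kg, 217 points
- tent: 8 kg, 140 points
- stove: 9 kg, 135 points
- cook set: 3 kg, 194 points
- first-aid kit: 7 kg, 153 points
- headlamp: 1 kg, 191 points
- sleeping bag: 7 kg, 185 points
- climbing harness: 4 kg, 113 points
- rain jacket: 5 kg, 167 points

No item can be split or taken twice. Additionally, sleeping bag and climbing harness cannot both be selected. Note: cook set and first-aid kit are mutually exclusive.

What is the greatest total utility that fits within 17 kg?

The ratio heuristic lands on binoculars + cook set + headlamp + rain jacket (769) but leaves 2 kg idle.
The 5 kg tied up in rain jacket is better spent on sleeping bag — total rises to 787 (17 kg).
Nothing else feasible within 17 kg beats 787.

787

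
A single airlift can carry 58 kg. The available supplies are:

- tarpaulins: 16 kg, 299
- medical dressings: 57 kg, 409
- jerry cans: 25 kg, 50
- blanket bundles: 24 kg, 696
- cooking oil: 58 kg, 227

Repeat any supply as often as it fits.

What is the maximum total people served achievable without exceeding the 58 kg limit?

1392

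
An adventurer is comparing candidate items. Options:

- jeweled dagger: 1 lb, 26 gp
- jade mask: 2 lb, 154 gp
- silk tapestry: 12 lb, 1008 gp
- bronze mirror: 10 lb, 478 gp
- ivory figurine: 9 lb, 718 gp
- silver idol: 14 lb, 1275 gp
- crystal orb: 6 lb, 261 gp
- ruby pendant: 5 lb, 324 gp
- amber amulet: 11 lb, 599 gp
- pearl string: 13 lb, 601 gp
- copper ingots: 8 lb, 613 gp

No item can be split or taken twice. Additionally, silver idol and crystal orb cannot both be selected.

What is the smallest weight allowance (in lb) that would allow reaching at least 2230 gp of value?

Look for the lowest-weight combination reaching 2230.
silk tapestry + silver idol: 2283 value at 26 lb.
Any bundle with less than 26 lb falls short of 2230.

26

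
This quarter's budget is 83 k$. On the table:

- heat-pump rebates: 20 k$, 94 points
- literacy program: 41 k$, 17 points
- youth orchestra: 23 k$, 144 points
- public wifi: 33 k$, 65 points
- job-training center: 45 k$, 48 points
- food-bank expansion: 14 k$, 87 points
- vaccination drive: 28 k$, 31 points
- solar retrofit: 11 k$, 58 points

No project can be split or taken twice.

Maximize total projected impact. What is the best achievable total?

Heat-pump rebates + youth orchestra + food-bank expansion + solar retrofit uses 68 of the 83 k$ and totals 383.
That's the maximum — no swap from here does better than 383.

383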